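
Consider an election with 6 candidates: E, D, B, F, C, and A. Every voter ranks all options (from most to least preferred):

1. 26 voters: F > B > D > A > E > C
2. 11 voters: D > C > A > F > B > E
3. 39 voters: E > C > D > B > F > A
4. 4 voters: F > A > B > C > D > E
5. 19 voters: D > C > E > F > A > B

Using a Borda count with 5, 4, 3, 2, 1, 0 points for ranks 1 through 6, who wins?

E: 26·1 + 11·0 + 39·5 + 4·0 + 19·3 = 278
D: 26·3 + 11·5 + 39·3 + 4·1 + 19·5 = 349
B: 26·4 + 11·1 + 39·2 + 4·3 + 19·0 = 205
F: 26·5 + 11·2 + 39·1 + 4·5 + 19·2 = 249
C: 26·0 + 11·4 + 39·4 + 4·2 + 19·4 = 284
A: 26·2 + 11·3 + 39·0 + 4·4 + 19·1 = 120
D has the highest Borda score (349).

D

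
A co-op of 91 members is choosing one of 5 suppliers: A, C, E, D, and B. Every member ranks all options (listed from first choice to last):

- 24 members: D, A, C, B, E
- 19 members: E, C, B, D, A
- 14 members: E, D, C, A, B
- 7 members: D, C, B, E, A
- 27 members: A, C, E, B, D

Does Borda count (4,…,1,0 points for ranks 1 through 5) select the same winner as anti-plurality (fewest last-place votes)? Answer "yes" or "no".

Borda — scores: A 194, C 235, E 193, D 185, B 103. Winner: C.
Anti-plurality — last-place votes: A 26, C 0, E 24, D 27, B 14. Winner: C.
The two methods agree.

yes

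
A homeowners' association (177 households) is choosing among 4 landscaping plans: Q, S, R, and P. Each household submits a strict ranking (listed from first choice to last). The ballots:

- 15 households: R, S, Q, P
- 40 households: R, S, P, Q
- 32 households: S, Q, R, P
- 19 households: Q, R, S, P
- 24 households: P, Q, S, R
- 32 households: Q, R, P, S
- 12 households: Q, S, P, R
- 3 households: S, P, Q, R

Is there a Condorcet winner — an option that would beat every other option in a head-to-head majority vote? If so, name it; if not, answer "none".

none

Checking pairwise contests:
S beats Q 90–87.
R beats S 106–71.
Q beats R 122–55.
Q beats P 110–67.
Every option loses at least one head-to-head, so there is no Condorcet winner.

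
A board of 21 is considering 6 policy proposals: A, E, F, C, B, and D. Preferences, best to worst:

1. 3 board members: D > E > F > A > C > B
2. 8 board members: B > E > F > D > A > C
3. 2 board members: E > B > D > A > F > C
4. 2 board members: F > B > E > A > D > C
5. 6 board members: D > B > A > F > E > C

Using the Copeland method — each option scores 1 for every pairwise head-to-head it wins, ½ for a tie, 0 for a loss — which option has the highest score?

A: beats C; loses to E, F, B, and D → score 1.
E: beats A, F, C, and D; loses to B → score 4.
F: beats A and C; loses to E, B, and D → score 2.
C: loses to A, E, F, B, and D → score 0.
B: beats A, E, F, C, and D → score 5.
D: beats A, F, and C; loses to E and B → score 3.
B has the best pairwise record.

B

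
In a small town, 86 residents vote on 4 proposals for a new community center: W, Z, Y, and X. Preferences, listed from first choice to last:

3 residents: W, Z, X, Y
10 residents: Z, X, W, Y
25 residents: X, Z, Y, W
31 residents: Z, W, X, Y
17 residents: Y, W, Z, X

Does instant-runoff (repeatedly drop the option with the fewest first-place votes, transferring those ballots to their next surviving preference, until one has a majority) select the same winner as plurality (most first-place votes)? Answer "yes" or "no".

yes

Instant-runoff — R1 W 3, Z 41, Y 17, X 25 (W out); R2 Z 44, Y 17, X 25 (Z winner). Winner: Z.
Plurality — first-place votes: W 3, Z 41, Y 17, X 25. Winner: Z.
The two methods agree.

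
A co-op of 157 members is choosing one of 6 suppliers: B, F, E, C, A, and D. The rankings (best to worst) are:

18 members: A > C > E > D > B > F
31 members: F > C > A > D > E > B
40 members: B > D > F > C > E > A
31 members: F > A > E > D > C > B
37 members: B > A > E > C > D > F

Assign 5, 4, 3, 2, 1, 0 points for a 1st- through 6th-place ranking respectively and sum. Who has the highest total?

A

B: 18·1 + 31·0 + 40·5 + 31·0 + 37·5 = 403
F: 18·0 + 31·5 + 40·3 + 31·5 + 37·0 = 430
E: 18·3 + 31·1 + 40·1 + 31·3 + 37·3 = 329
C: 18·4 + 31·4 + 40·2 + 31·1 + 37·2 = 381
A: 18·5 + 31·3 + 40·0 + 31·4 + 37·4 = 455
D: 18·2 + 31·2 + 40·4 + 31·2 + 37·1 = 357
A has the highest Borda score (455).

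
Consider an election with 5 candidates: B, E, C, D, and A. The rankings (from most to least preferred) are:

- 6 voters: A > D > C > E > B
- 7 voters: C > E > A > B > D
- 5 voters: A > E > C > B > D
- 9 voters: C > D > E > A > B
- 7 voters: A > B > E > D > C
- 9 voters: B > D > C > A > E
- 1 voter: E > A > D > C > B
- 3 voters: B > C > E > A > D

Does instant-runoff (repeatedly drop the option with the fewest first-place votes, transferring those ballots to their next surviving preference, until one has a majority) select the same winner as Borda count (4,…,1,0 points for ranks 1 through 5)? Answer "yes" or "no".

Instant-runoff — R1 B 12, E 1, C 16, D 0, A 18 (D out); R2 B 12, E 1, C 16, A 18 (E out); R3 B 12, C 16, A 19 (B out); R4 C 28, A 19 (C winner). Winner: C.
Borda — scores: B 81, E 84, C 114, D 81, A 110. Winner: C.
The two methods agree.

yes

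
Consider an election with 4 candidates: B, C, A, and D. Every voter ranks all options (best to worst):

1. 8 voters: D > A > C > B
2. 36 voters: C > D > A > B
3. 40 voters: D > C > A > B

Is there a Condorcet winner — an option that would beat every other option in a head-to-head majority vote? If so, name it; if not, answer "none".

D vs B: 84–0 for D.
D vs C: 48–36 for D.
D vs A: 84–0 for D.
D beats every other option head-to-head.

D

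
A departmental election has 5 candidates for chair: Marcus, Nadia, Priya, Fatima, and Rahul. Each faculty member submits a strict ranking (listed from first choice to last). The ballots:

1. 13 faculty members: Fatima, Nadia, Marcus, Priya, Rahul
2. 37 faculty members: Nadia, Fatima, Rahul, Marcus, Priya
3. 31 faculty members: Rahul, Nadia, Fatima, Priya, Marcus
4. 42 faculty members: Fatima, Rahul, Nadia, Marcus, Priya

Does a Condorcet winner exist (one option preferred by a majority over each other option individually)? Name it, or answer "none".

none

Checking pairwise contests:
Nadia beats Marcus 123–0.
Rahul beats Nadia 73–50.
Marcus beats Priya 92–31.
Nadia beats Fatima 68–55.
Fatima beats Rahul 92–31.
Every option loses at least one head-to-head, so there is no Condorcet winner.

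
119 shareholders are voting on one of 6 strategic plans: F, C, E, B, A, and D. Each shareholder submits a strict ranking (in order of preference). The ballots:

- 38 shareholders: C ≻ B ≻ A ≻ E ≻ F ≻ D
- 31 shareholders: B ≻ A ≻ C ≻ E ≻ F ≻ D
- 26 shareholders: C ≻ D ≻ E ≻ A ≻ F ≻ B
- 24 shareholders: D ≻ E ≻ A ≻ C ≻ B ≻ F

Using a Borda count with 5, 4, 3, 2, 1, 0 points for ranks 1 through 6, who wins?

C

F: 38·1 + 31·1 + 26·1 + 24·0 = 95
C: 38·5 + 31·3 + 26·5 + 24·2 = 461
E: 38·2 + 31·2 + 26·3 + 24·4 = 312
B: 38·4 + 31·5 + 26·0 + 24·1 = 331
A: 38·3 + 31·4 + 26·2 + 24·3 = 362
D: 38·0 + 31·0 + 26·4 + 24·5 = 224
C has the highest Borda score (461).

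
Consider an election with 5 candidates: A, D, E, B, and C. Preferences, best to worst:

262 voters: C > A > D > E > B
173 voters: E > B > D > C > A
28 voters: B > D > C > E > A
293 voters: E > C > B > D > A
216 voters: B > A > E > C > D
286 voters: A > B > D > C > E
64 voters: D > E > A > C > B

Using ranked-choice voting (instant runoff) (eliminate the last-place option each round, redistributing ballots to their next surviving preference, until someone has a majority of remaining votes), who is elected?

Round 1: A 286, D 64, E 466, B 244, C 262. Eliminate D.
Round 2: A 286, E 530, B 244, C 262. Eliminate B.
Round 3: A 502, E 530, C 290. Eliminate C.
Round 4: A 764, E 558. A has a majority.

A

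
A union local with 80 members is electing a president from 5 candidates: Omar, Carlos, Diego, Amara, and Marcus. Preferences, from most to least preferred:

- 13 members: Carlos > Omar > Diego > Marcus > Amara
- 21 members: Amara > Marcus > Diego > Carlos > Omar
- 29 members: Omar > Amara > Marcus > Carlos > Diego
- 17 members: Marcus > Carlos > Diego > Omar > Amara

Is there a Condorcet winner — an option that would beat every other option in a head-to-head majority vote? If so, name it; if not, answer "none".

none

Checking pairwise contests:
Carlos beats Omar 51–29.
Amara beats Carlos 50–30.
Omar beats Diego 42–38.
Omar beats Amara 59–21.
Omar beats Marcus 42–38.
Every option loses at least one head-to-head, so there is no Condorcet winner.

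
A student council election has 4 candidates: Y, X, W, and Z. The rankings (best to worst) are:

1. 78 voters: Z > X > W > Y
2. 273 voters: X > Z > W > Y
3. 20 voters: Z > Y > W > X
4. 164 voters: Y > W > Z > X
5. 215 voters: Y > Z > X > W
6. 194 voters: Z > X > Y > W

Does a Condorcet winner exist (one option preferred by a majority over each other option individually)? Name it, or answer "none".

Z vs Y: 565–379 for Z.
Z vs X: 671–273 for Z.
Z vs W: 780–164 for Z.
Z beats every other option head-to-head.

Z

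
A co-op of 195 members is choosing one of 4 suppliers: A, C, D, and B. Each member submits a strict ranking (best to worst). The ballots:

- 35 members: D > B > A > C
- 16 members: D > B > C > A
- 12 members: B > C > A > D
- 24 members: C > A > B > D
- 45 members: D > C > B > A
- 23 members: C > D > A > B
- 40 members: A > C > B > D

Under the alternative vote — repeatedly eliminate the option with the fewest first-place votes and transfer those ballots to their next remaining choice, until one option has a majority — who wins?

C

Round 1: A 40, C 47, D 96, B 12. Eliminate B.
Round 2: A 40, C 59, D 96. Eliminate A.
Round 3: C 99, D 96. C has a majority.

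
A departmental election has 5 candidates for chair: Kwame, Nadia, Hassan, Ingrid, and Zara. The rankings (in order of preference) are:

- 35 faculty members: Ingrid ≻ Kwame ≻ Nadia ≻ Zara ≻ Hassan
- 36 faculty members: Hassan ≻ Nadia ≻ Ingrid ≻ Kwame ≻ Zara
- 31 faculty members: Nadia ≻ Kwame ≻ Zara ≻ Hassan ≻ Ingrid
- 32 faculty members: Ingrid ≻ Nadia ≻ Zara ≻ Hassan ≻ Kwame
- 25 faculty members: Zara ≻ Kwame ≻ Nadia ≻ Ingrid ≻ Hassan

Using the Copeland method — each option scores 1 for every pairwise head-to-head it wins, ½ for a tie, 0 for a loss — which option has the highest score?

Kwame: beats Hassan and Zara; loses to Nadia and Ingrid → score 2.
Nadia: beats Kwame, Hassan, Ingrid, and Zara → score 4.
Hassan: loses to Kwame, Nadia, Ingrid, and Zara → score 0.
Ingrid: beats Kwame, Hassan, and Zara; loses to Nadia → score 3.
Zara: beats Hassan; loses to Kwame, Nadia, and Ingrid → score 1.
Nadia has the best pairwise record.

Nadia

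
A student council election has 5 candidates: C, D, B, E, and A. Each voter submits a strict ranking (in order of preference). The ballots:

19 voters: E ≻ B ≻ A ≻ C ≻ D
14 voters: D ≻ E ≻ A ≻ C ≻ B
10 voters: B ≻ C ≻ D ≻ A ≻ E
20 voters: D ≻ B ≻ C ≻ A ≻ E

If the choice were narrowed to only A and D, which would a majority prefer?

Voters preferring A to D: 19; preferring D to A: 44.
D wins the head-to-head.

D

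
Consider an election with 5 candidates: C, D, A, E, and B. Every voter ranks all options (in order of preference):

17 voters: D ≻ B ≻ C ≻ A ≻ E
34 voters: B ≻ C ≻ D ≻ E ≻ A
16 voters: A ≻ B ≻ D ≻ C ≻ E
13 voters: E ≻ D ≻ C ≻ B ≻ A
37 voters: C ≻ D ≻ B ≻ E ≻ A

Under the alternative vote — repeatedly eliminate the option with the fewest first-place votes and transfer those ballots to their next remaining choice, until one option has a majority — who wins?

B

Round 1: C 37, D 17, A 16, E 13, B 34. Eliminate E.
Round 2: C 37, D 30, A 16, B 34. Eliminate A.
Round 3: C 37, D 30, B 50. Eliminate D.
Round 4: C 50, B 67. B has a majority.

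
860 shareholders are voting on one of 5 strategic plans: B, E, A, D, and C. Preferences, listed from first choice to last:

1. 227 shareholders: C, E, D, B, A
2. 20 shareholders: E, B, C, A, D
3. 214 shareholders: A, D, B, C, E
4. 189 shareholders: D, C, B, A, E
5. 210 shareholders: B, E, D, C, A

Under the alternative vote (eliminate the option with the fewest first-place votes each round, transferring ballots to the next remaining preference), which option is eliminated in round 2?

D

Round 1: B 210, E 20, A 214, D 189, C 227. Eliminate E.
Round 2: B 230, A 214, D 189, C 227. Eliminate D.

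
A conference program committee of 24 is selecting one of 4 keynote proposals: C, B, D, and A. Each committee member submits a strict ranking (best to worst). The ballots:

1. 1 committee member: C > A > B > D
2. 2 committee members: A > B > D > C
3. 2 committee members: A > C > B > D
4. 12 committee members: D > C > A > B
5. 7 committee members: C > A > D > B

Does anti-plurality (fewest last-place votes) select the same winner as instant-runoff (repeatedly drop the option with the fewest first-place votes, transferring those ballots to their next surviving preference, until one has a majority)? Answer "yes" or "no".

no

Anti-plurality — last-place votes: C 2, B 19, D 3, A 0. Winner: A.
Instant-runoff — R1 C 8, B 0, D 12, A 4 (B out); R2 C 8, D 12, A 4 (A out); R3 C 10, D 14 (D winner). Winner: D.
The two methods disagree.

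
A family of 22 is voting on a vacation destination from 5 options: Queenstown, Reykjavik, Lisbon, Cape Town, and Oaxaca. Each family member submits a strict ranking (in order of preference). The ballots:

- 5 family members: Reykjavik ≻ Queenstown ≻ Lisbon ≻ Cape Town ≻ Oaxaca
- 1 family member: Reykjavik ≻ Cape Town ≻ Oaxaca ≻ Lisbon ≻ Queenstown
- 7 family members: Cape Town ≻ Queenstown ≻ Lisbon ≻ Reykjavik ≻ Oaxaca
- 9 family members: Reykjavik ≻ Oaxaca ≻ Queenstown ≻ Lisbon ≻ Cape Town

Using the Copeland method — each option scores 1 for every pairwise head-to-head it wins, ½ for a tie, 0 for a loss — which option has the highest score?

Reykjavik

Queenstown: beats Lisbon, Cape Town, and Oaxaca; loses to Reykjavik → score 3.
Reykjavik: beats Queenstown, Lisbon, Cape Town, and Oaxaca → score 4.
Lisbon: beats Cape Town and Oaxaca; loses to Queenstown and Reykjavik → score 2.
Cape Town: beats Oaxaca; loses to Queenstown, Reykjavik, and Lisbon → score 1.
Oaxaca: loses to Queenstown, Reykjavik, Lisbon, and Cape Town → score 0.
Reykjavik has the best pairwise record.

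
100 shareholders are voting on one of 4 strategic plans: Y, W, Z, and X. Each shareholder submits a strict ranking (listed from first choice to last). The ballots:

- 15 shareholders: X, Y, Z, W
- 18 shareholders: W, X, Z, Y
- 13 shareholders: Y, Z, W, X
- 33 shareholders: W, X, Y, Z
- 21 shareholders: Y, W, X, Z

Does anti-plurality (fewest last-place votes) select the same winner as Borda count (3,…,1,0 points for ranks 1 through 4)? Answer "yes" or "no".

Anti-plurality — last-place votes: Y 18, W 15, Z 54, X 13. Winner: X.
Borda — scores: Y 165, W 208, Z 59, X 168. Winner: W.
The two methods disagree.

no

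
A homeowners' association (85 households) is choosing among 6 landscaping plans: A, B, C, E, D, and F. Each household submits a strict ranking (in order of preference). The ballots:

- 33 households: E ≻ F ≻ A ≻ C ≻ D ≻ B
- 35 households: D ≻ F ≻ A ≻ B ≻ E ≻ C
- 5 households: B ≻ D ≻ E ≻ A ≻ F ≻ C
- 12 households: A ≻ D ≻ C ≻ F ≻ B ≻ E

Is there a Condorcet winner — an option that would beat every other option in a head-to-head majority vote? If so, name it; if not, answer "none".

Checking pairwise contests:
F beats A 68–17.
A beats B 80–5.
A beats C 85–0.
A beats E 47–38.
A beats D 45–40.
D beats F 52–33.
Every option loses at least one head-to-head, so there is no Condorcet winner.

none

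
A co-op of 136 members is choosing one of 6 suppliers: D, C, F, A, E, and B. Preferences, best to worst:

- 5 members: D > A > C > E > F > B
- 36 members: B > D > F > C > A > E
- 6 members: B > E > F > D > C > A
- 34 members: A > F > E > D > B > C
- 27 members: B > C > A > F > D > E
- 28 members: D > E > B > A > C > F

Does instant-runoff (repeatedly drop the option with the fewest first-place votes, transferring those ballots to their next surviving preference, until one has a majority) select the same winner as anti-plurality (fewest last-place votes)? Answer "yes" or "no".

no

Instant-runoff — R1 D 33, C 0, F 0, A 34, E 0, B 69 (B winner). Winner: B.
Anti-plurality — last-place votes: D 0, C 34, F 28, A 6, E 63, B 5. Winner: D.
The two methods disagree.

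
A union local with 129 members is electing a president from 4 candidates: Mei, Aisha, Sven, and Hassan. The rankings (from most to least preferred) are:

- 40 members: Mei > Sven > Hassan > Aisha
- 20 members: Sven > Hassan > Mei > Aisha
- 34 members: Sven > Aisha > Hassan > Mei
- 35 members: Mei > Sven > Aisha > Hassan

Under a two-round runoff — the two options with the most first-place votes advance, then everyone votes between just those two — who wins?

Mei

Round 1 first-place votes: Mei 75, Aisha 0, Sven 54, Hassan 0.
Mei and Sven advance.
Runoff: Mei is preferred to Sven by 75 voters; Sven by 54.
Mei wins the runoff.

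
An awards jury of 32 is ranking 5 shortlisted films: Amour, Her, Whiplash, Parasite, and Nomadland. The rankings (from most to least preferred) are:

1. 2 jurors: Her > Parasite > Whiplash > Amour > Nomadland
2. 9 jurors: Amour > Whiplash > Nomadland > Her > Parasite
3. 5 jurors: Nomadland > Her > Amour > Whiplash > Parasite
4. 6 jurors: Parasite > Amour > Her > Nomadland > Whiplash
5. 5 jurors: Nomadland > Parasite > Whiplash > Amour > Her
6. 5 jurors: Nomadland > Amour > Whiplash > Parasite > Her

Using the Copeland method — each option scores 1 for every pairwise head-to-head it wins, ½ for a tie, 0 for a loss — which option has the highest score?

Amour

Amour: beats Her, Whiplash, Parasite, and Nomadland → score 4.
Her: ties Parasite; loses to Amour, Whiplash, and Nomadland → score 0.5.
Whiplash: beats Her and Parasite; loses to Amour and Nomadland → score 2.
Parasite: ties Her; loses to Amour, Whiplash, and Nomadland → score 0.5.
Nomadland: beats Her, Whiplash, and Parasite; loses to Amour → score 3.
Amour has the best pairwise record.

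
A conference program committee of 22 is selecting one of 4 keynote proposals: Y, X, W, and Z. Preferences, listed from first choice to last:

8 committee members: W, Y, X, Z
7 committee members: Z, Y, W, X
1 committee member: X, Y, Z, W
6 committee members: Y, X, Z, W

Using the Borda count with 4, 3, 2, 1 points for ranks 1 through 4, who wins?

Y: 8·3 + 7·3 + 1·3 + 6·4 = 72
X: 8·2 + 7·1 + 1·4 + 6·3 = 45
W: 8·4 + 7·2 + 1·1 + 6·1 = 53
Z: 8·1 + 7·4 + 1·2 + 6·2 = 50
Y has the highest Borda score (72).

Y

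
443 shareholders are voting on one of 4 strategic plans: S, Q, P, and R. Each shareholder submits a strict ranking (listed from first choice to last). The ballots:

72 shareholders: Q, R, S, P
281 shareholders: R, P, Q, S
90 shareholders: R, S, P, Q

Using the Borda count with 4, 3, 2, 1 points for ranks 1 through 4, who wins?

S: 72·2 + 281·1 + 90·3 = 695
Q: 72·4 + 281·2 + 90·1 = 940
P: 72·1 + 281·3 + 90·2 = 1095
R: 72·3 + 281·4 + 90·4 = 1700
R has the highest Borda score (1700).

R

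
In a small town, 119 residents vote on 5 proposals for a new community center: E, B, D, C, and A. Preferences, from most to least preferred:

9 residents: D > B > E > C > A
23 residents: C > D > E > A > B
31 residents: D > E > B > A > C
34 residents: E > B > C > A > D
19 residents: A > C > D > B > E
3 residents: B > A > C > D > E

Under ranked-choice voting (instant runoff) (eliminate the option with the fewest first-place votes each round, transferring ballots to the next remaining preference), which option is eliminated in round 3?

Round 1: E 34, B 3, D 40, C 23, A 19. Eliminate B.
Round 2: E 34, D 40, C 23, A 22. Eliminate A.
Round 3: E 34, D 40, C 45. Eliminate E.

E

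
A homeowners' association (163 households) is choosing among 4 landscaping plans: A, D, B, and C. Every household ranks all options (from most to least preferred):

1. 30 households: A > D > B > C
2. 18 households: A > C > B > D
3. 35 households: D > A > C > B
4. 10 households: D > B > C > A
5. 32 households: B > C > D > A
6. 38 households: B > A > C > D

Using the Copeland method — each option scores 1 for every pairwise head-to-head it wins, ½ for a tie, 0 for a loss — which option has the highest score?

A

A: beats D, B, and C → score 3.
D: loses to A, B, and C → score 0.
B: beats D and C; loses to A → score 2.
C: beats D; loses to A and B → score 1.
A has the best pairwise record.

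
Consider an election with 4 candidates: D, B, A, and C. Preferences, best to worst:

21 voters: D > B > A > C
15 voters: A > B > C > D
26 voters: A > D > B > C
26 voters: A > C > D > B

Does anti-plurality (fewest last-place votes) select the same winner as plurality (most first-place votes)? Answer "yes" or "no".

Anti-plurality — last-place votes: D 15, B 26, A 0, C 47. Winner: A.
Plurality — first-place votes: D 21, B 0, A 67, C 0. Winner: A.
The two methods agree.

yes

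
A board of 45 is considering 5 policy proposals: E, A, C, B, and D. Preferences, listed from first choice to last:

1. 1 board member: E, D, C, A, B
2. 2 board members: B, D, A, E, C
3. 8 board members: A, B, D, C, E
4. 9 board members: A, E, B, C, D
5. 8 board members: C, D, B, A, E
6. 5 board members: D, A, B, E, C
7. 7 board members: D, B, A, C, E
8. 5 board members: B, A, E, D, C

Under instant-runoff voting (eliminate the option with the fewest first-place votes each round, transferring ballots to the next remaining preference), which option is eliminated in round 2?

B

Round 1: E 1, A 17, C 8, B 7, D 12. Eliminate E.
Round 2: A 17, C 8, B 7, D 13. Eliminate B.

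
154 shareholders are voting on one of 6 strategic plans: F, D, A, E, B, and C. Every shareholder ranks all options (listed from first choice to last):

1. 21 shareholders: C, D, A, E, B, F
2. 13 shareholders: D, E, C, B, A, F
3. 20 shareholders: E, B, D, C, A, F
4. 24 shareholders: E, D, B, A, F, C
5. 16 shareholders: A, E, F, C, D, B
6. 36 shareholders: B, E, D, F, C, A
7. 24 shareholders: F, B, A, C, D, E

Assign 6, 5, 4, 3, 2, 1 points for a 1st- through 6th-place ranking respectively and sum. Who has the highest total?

F: 21·1 + 13·1 + 20·1 + 24·2 + 16·4 + 36·3 + 24·6 = 418
D: 21·5 + 13·6 + 20·4 + 24·5 + 16·2 + 36·4 + 24·2 = 607
A: 21·4 + 13·2 + 20·2 + 24·3 + 16·6 + 36·1 + 24·4 = 450
E: 21·3 + 13·5 + 20·6 + 24·6 + 16·5 + 36·5 + 24·1 = 676
B: 21·2 + 13·3 + 20·5 + 24·4 + 16·1 + 36·6 + 24·5 = 629
C: 21·6 + 13·4 + 20·3 + 24·1 + 16·3 + 36·2 + 24·3 = 454
E has the highest Borda score (676).

E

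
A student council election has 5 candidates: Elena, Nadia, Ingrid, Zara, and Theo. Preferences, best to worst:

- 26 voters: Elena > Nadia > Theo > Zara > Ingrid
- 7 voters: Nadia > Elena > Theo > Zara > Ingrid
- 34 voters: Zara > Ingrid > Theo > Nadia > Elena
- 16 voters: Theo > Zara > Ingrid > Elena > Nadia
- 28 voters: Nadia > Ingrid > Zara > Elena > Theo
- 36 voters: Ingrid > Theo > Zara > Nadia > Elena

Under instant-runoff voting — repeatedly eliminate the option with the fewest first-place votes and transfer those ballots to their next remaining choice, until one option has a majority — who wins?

Zara

Round 1: Elena 26, Nadia 35, Ingrid 36, Zara 34, Theo 16. Eliminate Theo.
Round 2: Elena 26, Nadia 35, Ingrid 36, Zara 50. Eliminate Elena.
Round 3: Nadia 61, Ingrid 36, Zara 50. Eliminate Ingrid.
Round 4: Nadia 61, Zara 86. Zara has a majority.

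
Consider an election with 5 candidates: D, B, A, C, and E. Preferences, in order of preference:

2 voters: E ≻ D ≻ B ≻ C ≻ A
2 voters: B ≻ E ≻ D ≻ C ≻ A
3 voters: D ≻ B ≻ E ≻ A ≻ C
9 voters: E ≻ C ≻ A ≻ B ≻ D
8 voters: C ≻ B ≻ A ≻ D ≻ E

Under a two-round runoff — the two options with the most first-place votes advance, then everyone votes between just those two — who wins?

E

Round 1 first-place votes: D 3, B 2, A 0, C 8, E 11.
E and C advance.
Runoff: E is preferred to C by 16 voters; C by 8.
E wins the runoff.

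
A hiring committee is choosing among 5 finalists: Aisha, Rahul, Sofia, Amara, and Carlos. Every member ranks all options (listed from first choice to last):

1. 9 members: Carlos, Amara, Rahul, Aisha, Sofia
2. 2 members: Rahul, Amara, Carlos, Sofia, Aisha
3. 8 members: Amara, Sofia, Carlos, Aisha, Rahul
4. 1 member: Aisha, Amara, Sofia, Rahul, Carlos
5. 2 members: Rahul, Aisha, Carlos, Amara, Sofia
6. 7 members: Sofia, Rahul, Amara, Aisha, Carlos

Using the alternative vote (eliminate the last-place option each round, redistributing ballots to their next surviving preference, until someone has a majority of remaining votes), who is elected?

Round 1: Aisha 1, Rahul 4, Sofia 7, Amara 8, Carlos 9. Eliminate Aisha.
Round 2: Rahul 4, Sofia 7, Amara 9, Carlos 9. Eliminate Rahul.
Round 3: Sofia 7, Amara 11, Carlos 11. Eliminate Sofia.
Round 4: Amara 18, Carlos 11. Amara has a majority.

Amara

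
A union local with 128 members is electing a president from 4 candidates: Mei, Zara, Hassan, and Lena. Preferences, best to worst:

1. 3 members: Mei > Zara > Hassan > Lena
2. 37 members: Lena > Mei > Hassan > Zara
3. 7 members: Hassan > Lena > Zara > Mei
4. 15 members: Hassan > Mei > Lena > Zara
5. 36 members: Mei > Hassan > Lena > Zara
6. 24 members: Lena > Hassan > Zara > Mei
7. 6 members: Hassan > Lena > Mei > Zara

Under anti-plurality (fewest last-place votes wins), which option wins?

Last-place votes: Mei 31, Zara 94, Hassan 0, Lena 3.
Hassan is ranked last by the fewest voters, so Hassan wins.

Hassan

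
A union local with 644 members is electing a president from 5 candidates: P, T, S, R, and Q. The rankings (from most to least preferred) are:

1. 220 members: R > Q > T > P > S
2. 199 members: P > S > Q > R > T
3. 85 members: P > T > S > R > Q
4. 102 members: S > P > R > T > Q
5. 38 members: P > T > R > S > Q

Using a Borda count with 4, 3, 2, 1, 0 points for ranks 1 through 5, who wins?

P: 220·1 + 199·4 + 85·4 + 102·3 + 38·4 = 1814
T: 220·2 + 199·0 + 85·3 + 102·1 + 38·3 = 911
S: 220·0 + 199·3 + 85·2 + 102·4 + 38·1 = 1213
R: 220·4 + 199·1 + 85·1 + 102·2 + 38·2 = 1444
Q: 220·3 + 199·2 + 85·0 + 102·0 + 38·0 = 1058
P has the highest Borda score (1814).

P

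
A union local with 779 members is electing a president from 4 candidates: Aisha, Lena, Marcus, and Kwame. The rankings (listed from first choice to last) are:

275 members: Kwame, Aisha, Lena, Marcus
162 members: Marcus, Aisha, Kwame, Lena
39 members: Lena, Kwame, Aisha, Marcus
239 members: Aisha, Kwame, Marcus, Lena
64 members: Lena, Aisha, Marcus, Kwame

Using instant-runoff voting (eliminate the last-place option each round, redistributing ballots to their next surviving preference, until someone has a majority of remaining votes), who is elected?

Round 1: Aisha 239, Lena 103, Marcus 162, Kwame 275. Eliminate Lena.
Round 2: Aisha 303, Marcus 162, Kwame 314. Eliminate Marcus.
Round 3: Aisha 465, Kwame 314. Aisha has a majority.

Aisha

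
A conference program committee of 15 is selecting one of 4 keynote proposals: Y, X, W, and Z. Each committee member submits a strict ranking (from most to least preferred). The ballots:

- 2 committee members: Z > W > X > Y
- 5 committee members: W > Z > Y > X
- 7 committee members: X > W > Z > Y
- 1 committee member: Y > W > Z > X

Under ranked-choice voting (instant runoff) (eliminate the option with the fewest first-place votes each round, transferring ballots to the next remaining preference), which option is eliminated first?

Round 1: Y 1, X 7, W 5, Z 2. Eliminate Y.

Y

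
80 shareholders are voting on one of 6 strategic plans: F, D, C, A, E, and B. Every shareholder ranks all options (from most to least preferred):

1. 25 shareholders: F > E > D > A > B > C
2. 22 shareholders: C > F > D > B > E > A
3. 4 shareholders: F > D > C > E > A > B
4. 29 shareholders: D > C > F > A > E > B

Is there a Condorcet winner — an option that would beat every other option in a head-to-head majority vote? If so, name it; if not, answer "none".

none

Checking pairwise contests:
C beats F 51–29.
F beats D 51–29.
D beats C 58–22.
F beats A 80–0.
F beats E 80–0.
F beats B 80–0.
Every option loses at least one head-to-head, so there is no Condorcet winner.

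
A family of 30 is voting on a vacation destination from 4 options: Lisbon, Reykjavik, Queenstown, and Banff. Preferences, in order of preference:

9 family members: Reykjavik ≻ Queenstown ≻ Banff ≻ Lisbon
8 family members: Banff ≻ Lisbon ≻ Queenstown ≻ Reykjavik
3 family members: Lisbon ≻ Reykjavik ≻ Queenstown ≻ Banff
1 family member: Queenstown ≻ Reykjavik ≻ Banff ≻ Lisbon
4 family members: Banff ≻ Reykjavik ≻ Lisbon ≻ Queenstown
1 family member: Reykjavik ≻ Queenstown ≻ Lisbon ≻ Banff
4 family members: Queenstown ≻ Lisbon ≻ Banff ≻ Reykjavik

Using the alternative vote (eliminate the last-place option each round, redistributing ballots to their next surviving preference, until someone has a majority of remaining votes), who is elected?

Banff

Round 1: Lisbon 3, Reykjavik 10, Queenstown 5, Banff 12. Eliminate Lisbon.
Round 2: Reykjavik 13, Queenstown 5, Banff 12. Eliminate Queenstown.
Round 3: Reykjavik 14, Banff 16. Banff has a majority.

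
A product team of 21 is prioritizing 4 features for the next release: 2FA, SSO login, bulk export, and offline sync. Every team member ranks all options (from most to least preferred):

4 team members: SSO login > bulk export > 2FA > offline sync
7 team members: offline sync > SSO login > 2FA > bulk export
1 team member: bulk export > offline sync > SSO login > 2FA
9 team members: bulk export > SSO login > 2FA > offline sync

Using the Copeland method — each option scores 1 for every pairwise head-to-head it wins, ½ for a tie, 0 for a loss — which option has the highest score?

2FA: beats offline sync; loses to SSO login and bulk export → score 1.
SSO login: beats 2FA, bulk export, and offline sync → score 3.
bulk export: beats 2FA and offline sync; loses to SSO login → score 2.
offline sync: loses to 2FA, SSO login, and bulk export → score 0.
SSO login has the best pairwise record.

SSO login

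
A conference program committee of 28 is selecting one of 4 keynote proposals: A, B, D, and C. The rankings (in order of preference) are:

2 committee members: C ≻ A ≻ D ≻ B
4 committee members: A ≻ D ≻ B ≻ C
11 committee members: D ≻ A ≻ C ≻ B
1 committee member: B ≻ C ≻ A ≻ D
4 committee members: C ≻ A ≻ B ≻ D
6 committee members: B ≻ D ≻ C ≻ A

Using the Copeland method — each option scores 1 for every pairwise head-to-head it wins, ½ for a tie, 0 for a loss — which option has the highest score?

D

A: beats B and C; loses to D → score 2.
B: loses to A, D, and C → score 0.
D: beats A, B, and C → score 3.
C: beats B; loses to A and D → score 1.
D has the best pairwise record.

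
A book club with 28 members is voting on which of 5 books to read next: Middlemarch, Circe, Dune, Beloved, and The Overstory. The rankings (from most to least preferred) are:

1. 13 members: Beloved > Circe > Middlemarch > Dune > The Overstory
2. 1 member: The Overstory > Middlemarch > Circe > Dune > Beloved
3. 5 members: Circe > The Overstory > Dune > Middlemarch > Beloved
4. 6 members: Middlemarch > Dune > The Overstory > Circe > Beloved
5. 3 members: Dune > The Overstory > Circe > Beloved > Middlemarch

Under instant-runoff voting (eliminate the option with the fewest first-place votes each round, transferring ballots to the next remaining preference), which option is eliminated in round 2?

Dune

Round 1: Middlemarch 6, Circe 5, Dune 3, Beloved 13, The Overstory 1. Eliminate The Overstory.
Round 2: Middlemarch 7, Circe 5, Dune 3, Beloved 13. Eliminate Dune.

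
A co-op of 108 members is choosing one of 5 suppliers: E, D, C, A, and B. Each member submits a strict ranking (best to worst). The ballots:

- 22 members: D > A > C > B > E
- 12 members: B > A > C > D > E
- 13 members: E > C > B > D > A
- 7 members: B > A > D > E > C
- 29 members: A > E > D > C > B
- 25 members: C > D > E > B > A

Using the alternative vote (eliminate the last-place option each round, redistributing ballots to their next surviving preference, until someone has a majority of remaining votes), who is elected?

Round 1: E 13, D 22, C 25, A 29, B 19. Eliminate E.
Round 2: D 22, C 38, A 29, B 19. Eliminate B.
Round 3: D 22, C 38, A 48. Eliminate D.
Round 4: C 38, A 70. A has a majority.

A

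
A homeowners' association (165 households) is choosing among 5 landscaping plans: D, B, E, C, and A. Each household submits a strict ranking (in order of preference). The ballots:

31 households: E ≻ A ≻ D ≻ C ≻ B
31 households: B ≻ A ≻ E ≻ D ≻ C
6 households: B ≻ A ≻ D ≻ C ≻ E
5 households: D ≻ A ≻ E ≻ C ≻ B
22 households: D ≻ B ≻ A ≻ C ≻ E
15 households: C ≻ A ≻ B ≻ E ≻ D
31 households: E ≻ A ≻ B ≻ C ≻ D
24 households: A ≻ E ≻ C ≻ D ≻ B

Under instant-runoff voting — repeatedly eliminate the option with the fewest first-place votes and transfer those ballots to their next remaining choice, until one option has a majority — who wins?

Round 1: D 27, B 37, E 62, C 15, A 24. Eliminate C.
Round 2: D 27, B 37, E 62, A 39. Eliminate D.
Round 3: B 59, E 62, A 44. Eliminate A.
Round 4: B 74, E 91. E has a majority.

E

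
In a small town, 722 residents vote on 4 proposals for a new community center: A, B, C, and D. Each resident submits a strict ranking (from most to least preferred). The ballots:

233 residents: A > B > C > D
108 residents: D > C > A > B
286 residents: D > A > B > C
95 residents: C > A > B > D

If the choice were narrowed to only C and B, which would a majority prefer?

B

Voters preferring C to B: 203; preferring B to C: 519.
B wins the head-to-head.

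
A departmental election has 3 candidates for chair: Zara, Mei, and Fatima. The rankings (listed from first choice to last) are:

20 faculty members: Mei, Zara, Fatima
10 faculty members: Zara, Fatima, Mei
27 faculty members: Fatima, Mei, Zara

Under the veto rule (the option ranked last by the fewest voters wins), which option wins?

Last-place votes: Zara 27, Mei 10, Fatima 20.
Mei is ranked last by the fewest voters, so Mei wins.

Mei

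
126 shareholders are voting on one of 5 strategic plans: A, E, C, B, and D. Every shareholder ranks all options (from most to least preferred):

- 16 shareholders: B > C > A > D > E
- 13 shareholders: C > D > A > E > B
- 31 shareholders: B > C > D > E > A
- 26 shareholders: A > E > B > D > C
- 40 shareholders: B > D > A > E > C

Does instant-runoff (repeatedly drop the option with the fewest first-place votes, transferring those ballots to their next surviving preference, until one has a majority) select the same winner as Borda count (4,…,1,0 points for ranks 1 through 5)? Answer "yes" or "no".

Instant-runoff — R1 A 26, E 0, C 13, B 87, D 0 (B winner). Winner: B.
Borda — scores: A 242, E 162, C 193, B 400, D 263. Winner: B.
The two methods agree.

yes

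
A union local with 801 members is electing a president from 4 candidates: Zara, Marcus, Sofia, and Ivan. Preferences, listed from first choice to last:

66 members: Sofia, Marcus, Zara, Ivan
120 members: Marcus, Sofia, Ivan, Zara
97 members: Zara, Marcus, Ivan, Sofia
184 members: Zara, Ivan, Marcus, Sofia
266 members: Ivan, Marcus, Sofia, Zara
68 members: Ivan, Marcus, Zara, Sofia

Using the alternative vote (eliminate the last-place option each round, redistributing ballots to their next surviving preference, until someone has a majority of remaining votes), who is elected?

Ivan

Round 1: Zara 281, Marcus 120, Sofia 66, Ivan 334. Eliminate Sofia.
Round 2: Zara 281, Marcus 186, Ivan 334. Eliminate Marcus.
Round 3: Zara 347, Ivan 454. Ivan has a majority.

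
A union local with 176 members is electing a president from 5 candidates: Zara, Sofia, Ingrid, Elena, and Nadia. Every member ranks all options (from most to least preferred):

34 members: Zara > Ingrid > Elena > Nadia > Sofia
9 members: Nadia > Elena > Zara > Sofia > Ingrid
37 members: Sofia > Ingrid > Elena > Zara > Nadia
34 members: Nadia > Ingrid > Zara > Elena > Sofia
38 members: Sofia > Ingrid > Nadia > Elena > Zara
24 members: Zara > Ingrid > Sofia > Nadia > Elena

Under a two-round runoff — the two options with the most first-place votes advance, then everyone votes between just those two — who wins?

Round 1 first-place votes: Zara 58, Sofia 75, Ingrid 0, Elena 0, Nadia 43.
Sofia and Zara advance.
Runoff: Sofia is preferred to Zara by 75 voters; Zara by 101.
Zara wins the runoff.

Zara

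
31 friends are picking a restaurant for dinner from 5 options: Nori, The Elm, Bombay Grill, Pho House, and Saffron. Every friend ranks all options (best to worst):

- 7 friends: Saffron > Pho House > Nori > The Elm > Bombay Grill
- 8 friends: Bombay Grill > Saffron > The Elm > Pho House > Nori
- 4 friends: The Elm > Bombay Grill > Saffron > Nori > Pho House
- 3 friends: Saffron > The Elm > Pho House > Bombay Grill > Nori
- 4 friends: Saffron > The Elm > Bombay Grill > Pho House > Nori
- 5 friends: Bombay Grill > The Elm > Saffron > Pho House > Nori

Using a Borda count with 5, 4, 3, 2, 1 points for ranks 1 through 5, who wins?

Saffron

Nori: 7·3 + 8·1 + 4·2 + 3·1 + 4·1 + 5·1 = 49
The Elm: 7·2 + 8·3 + 4·5 + 3·4 + 4·4 + 5·4 = 106
Bombay Grill: 7·1 + 8·5 + 4·4 + 3·2 + 4·3 + 5·5 = 106
Pho House: 7·4 + 8·2 + 4·1 + 3·3 + 4·2 + 5·2 = 75
Saffron: 7·5 + 8·4 + 4·3 + 3·5 + 4·5 + 5·3 = 129
Saffron has the highest Borda score (129).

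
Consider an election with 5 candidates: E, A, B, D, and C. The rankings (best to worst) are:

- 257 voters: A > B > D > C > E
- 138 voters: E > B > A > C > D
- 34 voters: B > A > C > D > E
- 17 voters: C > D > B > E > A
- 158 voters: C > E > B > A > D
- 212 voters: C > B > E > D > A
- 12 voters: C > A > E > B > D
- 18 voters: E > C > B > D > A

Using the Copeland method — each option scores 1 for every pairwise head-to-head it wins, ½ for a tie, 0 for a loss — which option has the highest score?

B

E: beats A and D; loses to B and C → score 2.
A: beats D and C; loses to E and B → score 2.
B: beats E, A, D, and C → score 4.
D: loses to E, A, B, and C → score 0.
C: beats E and D; loses to A and B → score 2.
B has the best pairwise record.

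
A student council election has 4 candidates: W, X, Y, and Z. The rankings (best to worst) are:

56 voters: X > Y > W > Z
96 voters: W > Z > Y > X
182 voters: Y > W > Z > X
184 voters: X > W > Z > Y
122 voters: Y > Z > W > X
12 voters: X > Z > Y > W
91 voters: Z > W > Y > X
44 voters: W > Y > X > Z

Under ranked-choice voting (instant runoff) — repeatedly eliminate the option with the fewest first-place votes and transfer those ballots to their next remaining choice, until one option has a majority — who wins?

Y

Round 1: W 140, X 252, Y 304, Z 91. Eliminate Z.
Round 2: W 231, X 252, Y 304. Eliminate W.
Round 3: X 252, Y 535. Y has a majority.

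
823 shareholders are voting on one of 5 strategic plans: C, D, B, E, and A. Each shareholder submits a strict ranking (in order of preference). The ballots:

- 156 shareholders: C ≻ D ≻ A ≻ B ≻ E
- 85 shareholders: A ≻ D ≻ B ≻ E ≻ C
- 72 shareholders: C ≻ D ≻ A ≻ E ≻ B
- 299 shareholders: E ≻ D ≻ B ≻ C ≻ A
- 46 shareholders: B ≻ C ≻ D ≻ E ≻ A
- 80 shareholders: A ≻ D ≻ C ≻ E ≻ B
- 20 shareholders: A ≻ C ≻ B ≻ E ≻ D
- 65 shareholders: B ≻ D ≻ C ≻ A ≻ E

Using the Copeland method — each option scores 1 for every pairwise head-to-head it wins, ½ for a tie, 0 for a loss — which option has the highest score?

D

C: beats E and A; loses to D and B → score 2.
D: beats C, B, E, and A → score 4.
B: beats C; loses to D, E, and A → score 1.
E: beats B; loses to C, D, and A → score 1.
A: beats B and E; loses to C and D → score 2.
D has the best pairwise record.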